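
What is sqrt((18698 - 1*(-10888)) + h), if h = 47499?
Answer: 3*sqrt(8565) ≈ 277.64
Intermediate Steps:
sqrt((18698 - 1*(-10888)) + h) = sqrt((18698 - 1*(-10888)) + 47499) = sqrt((18698 + 10888) + 47499) = sqrt(29586 + 47499) = sqrt(77085) = 3*sqrt(8565)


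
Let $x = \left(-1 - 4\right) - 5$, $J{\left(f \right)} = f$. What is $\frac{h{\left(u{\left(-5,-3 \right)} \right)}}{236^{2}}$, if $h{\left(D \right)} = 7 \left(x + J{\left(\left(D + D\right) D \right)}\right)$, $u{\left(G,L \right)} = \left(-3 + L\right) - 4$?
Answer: $\frac{665}{27848} \approx 0.02388$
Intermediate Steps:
$x = -10$ ($x = -5 - 5 = -10$)
$u{\left(G,L \right)} = -7 + L$
$h{\left(D \right)} = -70 + 14 D^{2}$ ($h{\left(D \right)} = 7 \left(-10 + \left(D + D\right) D\right) = 7 \left(-10 + 2 D D\right) = 7 \left(-10 + 2 D^{2}\right) = -70 + 14 D^{2}$)
$\frac{h{\left(u{\left(-5,-3 \right)} \right)}}{236^{2}} = \frac{-70 + 14 \left(-7 - 3\right)^{2}}{236^{2}} = \frac{-70 + 14 \left(-10\right)^{2}}{55696} = \left(-70 + 14 \cdot 100\right) \frac{1}{55696} = \left(-70 + 1400\right) \frac{1}{55696} = 1330 \cdot \frac{1}{55696} = \frac{665}{27848}$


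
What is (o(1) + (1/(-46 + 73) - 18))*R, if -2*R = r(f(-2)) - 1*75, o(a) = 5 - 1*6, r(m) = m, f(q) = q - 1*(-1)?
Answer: -19456/27 ≈ -720.59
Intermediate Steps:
f(q) = 1 + q (f(q) = q + 1 = 1 + q)
o(a) = -1 (o(a) = 5 - 6 = -1)
R = 38 (R = -((1 - 2) - 1*75)/2 = -(-1 - 75)/2 = -½*(-76) = 38)
(o(1) + (1/(-46 + 73) - 18))*R = (-1 + (1/(-46 + 73) - 18))*38 = (-1 + (1/27 - 18))*38 = (-1 - 485/27)*38 = -512/27*38 = -19456/27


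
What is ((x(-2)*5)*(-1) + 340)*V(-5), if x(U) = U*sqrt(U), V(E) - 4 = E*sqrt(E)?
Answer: 10*(4 - 5*I*sqrt(5))*(34 + I*sqrt(2)) ≈ 1518.1 - 3744.7*I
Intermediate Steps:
V(E) = 4 + E**(3/2) (V(E) = 4 + E*sqrt(E) = 4 + E**(3/2))
x(U) = U**(3/2)
((x(-2)*5)*(-1) + 340)*V(-5) = (((-2)**(3/2)*5)*(-1) + 340)*(4 + (-5)**(3/2)) = ((-2*I*sqrt(2)*5)*(-1) + 340)*(4 - 5*I*sqrt(5)) = (-10*I*sqrt(2)*(-1) + 340)*(4 - 5*I*sqrt(5)) = (10*I*sqrt(2) + 340)*(4 - 5*I*sqrt(5)) = (340 + 10*I*sqrt(2))*(4 - 5*I*sqrt(5)) = (4 - 5*I*sqrt(5))*(340 + 10*I*sqrt(2))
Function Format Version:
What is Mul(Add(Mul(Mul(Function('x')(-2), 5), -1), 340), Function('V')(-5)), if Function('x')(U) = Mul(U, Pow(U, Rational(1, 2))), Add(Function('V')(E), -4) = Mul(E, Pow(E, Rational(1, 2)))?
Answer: Mul(10, Add(4, Mul(-5, I, Pow(5, Rational(1, 2)))), Add(34, Mul(I, Pow(2, Rational(1, 2))))) ≈ Add(1518.1, Mul(-3744.7, I))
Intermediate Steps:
Function('V')(E) = Add(4, Pow(E, Rational(3, 2))) (Function('V')(E) = Add(4, Mul(E, Pow(E, Rational(1, 2)))) = Add(4, Pow(E, Rational(3, 2))))
Function('x')(U) = Pow(U, Rational(3, 2))
Mul(Add(Mul(Mul(Function('x')(-2), 5), -1), 340), Function('V')(-5)) = Mul(Add(Mul(Mul(Pow(-2, Rational(3, 2)), 5), -1), 340), Add(4, Pow(-5, Rational(3, 2)))) = Mul(Add(Mul(Mul(Mul(-2, I, Pow(2, Rational(1, 2))), 5), -1), 340), Add(4, Mul(-5, I, Pow(5, Rational(1, 2))))) = Mul(Add(Mul(Mul(-10, I, Pow(2, Rational(1, 2))), -1), 340), Add(4, Mul(-5, I, Pow(5, Rational(1, 2))))) = Mul(Add(Mul(10, I, Pow(2, Rational(1, 2))), 340), Add(4, Mul(-5, I, Pow(5, Rational(1, 2))))) = Mul(Add(340, Mul(10, I, Pow(2, Rational(1, 2)))), Add(4, Mul(-5, I, Pow(5, Rational(1, 2))))) = Mul(Add(4, Mul(-5, I, Pow(5, Rational(1, 2)))), Add(340, Mul(10, I, Pow(2, Rational(1, 2)))))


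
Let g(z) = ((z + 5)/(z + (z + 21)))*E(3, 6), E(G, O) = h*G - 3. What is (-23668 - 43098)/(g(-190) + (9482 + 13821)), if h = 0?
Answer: -11984497/4182611 ≈ -2.8653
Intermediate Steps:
E(G, O) = -3 (E(G, O) = 0*G - 3 = 0 - 3 = -3)
g(z) = -3*(5 + z)/(21 + 2*z) (g(z) = ((z + 5)/(z + (z + 21)))*(-3) = ((5 + z)/(z + (21 + z)))*(-3) = ((5 + z)/(21 + 2*z))*(-3) = -3*(5 + z)/(21 + 2*z))
(-23668 - 43098)/(g(-190) + (9482 + 13821)) = (-23668 - 43098)/(3*(-5 - 1*(-190))/(21 + 2*(-190)) + (9482 + 13821)) = -66766/(3*(-5 + 190)/(21 - 380) + 23303) = -66766/(3*185/(-359) + 23303) = -66766/(3*(-1/359)*185 + 23303) = -66766/(-555/359 + 23303) = -66766/8365222/359 = -66766*359/8365222 = -11984497/4182611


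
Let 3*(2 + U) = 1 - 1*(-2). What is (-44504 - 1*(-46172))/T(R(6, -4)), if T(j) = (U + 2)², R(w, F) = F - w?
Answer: 1668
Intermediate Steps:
U = -1 (U = -2 + (1 - 1*(-2))/3 = -2 + (1 + 2)/3 = -2 + (⅓)*3 = -2 + 1 = -1)
T(j) = 1 (T(j) = (-1 + 2)² = 1² = 1)
(-44504 - 1*(-46172))/T(R(6, -4)) = (-44504 - 1*(-46172))/1 = (-44504 + 46172)*1 = 1668*1 = 1668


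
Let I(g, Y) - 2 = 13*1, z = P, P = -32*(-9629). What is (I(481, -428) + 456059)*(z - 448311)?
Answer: -63933821542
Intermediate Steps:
P = 308128
z = 308128
I(g, Y) = 15 (I(g, Y) = 2 + 13*1 = 2 + 13 = 15)
(I(481, -428) + 456059)*(z - 448311) = (15 + 456059)*(308128 - 448311) = 456074*(-140183) = -63933821542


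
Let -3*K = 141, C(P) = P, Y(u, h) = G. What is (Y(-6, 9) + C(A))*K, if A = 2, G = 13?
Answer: -705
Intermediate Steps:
Y(u, h) = 13
K = -47 (K = -1/3*141 = -47)
(Y(-6, 9) + C(A))*K = (13 + 2)*(-47) = 15*(-47) = -705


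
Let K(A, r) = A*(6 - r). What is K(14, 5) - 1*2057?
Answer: -2043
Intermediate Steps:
K(14, 5) - 1*2057 = 14*(6 - 1*5) - 1*2057 = 14*(6 - 5) - 2057 = 14*1 - 2057 = 14 - 2057 = -2043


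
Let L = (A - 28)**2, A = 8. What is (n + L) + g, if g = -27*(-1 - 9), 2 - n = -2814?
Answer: 3486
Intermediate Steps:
n = 2816 (n = 2 - 1*(-2814) = 2 + 2814 = 2816)
g = 270 (g = -27*(-10) = 270)
L = 400 (L = (8 - 28)**2 = (-20)**2 = 400)
(n + L) + g = (2816 + 400) + 270 = 3216 + 270 = 3486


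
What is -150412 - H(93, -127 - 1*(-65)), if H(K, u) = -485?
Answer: -149927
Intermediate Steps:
-150412 - H(93, -127 - 1*(-65)) = -150412 - 1*(-485) = -150412 + 485 = -149927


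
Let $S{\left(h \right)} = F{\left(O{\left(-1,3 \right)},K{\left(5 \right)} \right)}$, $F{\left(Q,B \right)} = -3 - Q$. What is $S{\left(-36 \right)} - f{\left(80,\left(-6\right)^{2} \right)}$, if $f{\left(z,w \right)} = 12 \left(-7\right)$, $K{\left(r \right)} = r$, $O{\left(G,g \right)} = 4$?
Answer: $77$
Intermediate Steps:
$f{\left(z,w \right)} = -84$
$S{\left(h \right)} = -7$ ($S{\left(h \right)} = -3 - 4 = -7$)
$S{\left(-36 \right)} - f{\left(80,\left(-6\right)^{2} \right)} = -7 - -84 = -7 + 84 = 77$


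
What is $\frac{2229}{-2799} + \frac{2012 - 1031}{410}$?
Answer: $\frac{610643}{382530} \approx 1.5963$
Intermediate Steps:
$\frac{2229}{-2799} + \frac{2012 - 1031}{410} = 2229 \left(- \frac{1}{2799}\right) + 981 \cdot \frac{1}{410} = - \frac{743}{933} + \frac{981}{410} = \frac{610643}{382530}$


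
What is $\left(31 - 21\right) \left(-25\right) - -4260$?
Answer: $4010$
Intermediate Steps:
$\left(31 - 21\right) \left(-25\right) - -4260 = 10 \left(-25\right) + 4260 = -250 + 4260 = 4010$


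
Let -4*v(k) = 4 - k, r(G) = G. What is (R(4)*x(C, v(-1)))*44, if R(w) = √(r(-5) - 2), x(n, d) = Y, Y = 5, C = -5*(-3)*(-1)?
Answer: 220*I*√7 ≈ 582.07*I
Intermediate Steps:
C = -15 (C = 15*(-1) = -15)
v(k) = -1 + k/4 (v(k) = -(4 - k)/4 = -1 + k/4)
x(n, d) = 5
R(w) = I*√7 (R(w) = √(-5 - 2) = √(-7) = I*√7)
(R(4)*x(C, v(-1)))*44 = ((I*√7)*5)*44 = (5*I*√7)*44 = 220*I*√7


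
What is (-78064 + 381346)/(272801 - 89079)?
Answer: 21663/13123 ≈ 1.6508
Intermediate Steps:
(-78064 + 381346)/(272801 - 89079) = 303282/183722 = 303282*(1/183722) = 21663/13123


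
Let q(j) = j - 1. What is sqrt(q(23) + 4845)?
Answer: sqrt(4867) ≈ 69.764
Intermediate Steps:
q(j) = -1 + j
sqrt(q(23) + 4845) = sqrt((-1 + 23) + 4845) = sqrt(22 + 4845) = sqrt(4867)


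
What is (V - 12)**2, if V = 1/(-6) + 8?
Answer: 625/36 ≈ 17.361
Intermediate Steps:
V = 47/6 (V = -1/6 + 8 = 47/6 ≈ 7.8333)
(V - 12)**2 = (47/6 - 12)**2 = (-25/6)**2 = 625/36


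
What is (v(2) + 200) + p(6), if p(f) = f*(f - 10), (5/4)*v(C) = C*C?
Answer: 896/5 ≈ 179.20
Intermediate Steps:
v(C) = 4*C²/5 (v(C) = 4*(C*C)/5 = 4*C²/5)
p(f) = f*(-10 + f)
(v(2) + 200) + p(6) = ((⅘)*2² + 200) + 6*(-10 + 6) = ((⅘)*4 + 200) + 6*(-4) = (16/5 + 200) - 24 = 1016/5 - 24 = 896/5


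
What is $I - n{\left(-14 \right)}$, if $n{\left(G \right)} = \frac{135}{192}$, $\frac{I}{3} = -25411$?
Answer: $- \frac{4878957}{64} \approx -76234.0$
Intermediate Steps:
$I = -76233$ ($I = 3 \left(-25411\right) = -76233$)
$n{\left(G \right)} = \frac{45}{64}$ ($n{\left(G \right)} = 135 \cdot \frac{1}{192} = \frac{45}{64}$)
$I - n{\left(-14 \right)} = -76233 - \frac{45}{64} = - \frac{4878957}{64}$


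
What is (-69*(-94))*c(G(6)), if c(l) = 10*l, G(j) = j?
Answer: 389160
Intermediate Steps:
(-69*(-94))*c(G(6)) = (-69*(-94))*(10*6) = 6486*60 = 389160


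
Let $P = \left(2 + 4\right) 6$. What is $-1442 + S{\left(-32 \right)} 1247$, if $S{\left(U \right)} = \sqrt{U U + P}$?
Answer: $-1442 + 2494 \sqrt{265} \approx 39157.0$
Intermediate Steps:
$P = 36$ ($P = 6 \cdot 6 = 36$)
$S{\left(U \right)} = \sqrt{36 + U^{2}}$ ($S{\left(U \right)} = \sqrt{U U + 36} = \sqrt{U^{2} + 36} = \sqrt{36 + U^{2}}$)
$-1442 + S{\left(-32 \right)} 1247 = -1442 + \sqrt{36 + \left(-32\right)^{2}} \cdot 1247 = -1442 + \sqrt{36 + 1024} \cdot 1247 = -1442 + \sqrt{1060} \cdot 1247 = -1442 + 2 \sqrt{265} \cdot 1247 = -1442 + 2494 \sqrt{265}$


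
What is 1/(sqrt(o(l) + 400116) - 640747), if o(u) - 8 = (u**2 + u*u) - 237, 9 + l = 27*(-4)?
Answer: -640747/410556290744 - sqrt(427265)/410556290744 ≈ -1.5623e-6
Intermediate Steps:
l = -117 (l = -9 + 27*(-4) = -9 - 108 = -117)
o(u) = -229 + 2*u**2 (o(u) = 8 + ((u**2 + u*u) - 237) = 8 + ((u**2 + u**2) - 237) = 8 + (2*u**2 - 237) = 8 + (-237 + 2*u**2) = -229 + 2*u**2)
1/(sqrt(o(l) + 400116) - 640747) = 1/(sqrt((-229 + 2*(-117)**2) + 400116) - 640747) = 1/(sqrt((-229 + 2*13689) + 400116) - 640747) = 1/(sqrt((-229 + 27378) + 400116) - 640747) = 1/(sqrt(27149 + 400116) - 640747) = 1/(sqrt(427265) - 640747) = 1/(-640747 + sqrt(427265))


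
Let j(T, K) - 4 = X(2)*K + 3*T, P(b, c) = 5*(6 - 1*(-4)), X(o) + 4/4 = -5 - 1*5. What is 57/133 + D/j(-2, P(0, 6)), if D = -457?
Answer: 4855/3864 ≈ 1.2565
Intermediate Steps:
X(o) = -11 (X(o) = -1 + (-5 - 1*5) = -1 + (-5 - 5) = -1 - 10 = -11)
P(b, c) = 50 (P(b, c) = 5*(6 + 4) = 5*10 = 50)
j(T, K) = 4 - 11*K + 3*T (j(T, K) = 4 + (-11*K + 3*T) = 4 - 11*K + 3*T)
57/133 + D/j(-2, P(0, 6)) = 57/133 - 457/(4 - 11*50 + 3*(-2)) = 57*(1/133) - 457/(4 - 550 - 6) = 3/7 - 457/(-552) = 3/7 - 457*(-1/552) = 3/7 + 457/552 = 4855/3864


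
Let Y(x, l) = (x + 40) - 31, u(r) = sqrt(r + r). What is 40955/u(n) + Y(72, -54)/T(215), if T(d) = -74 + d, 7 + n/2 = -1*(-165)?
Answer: 27/47 + 40955*sqrt(158)/316 ≈ 1629.7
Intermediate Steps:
n = 316 (n = -14 + 2*(-1*(-165)) = -14 + 2*165 = -14 + 330 = 316)
u(r) = sqrt(2)*sqrt(r) (u(r) = sqrt(2*r) = sqrt(2)*sqrt(r))
Y(x, l) = 9 + x (Y(x, l) = (40 + x) - 31 = 9 + x)
40955/u(n) + Y(72, -54)/T(215) = 40955/((sqrt(2)*sqrt(316))) + (9 + 72)/(-74 + 215) = 40955/((sqrt(2)*(2*sqrt(79)))) + 81/141 = 40955/((2*sqrt(158))) + 81*(1/141) = 40955*(sqrt(158)/316) + 27/47 = 40955*sqrt(158)/316 + 27/47 = 27/47 + 40955*sqrt(158)/316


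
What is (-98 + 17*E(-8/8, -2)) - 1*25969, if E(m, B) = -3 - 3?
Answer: -26169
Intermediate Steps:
E(m, B) = -6
(-98 + 17*E(-8/8, -2)) - 1*25969 = (-98 + 17*(-6)) - 1*25969 = (-98 - 102) - 25969 = -200 - 25969 = -26169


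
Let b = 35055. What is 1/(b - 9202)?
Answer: 1/25853 ≈ 3.8680e-5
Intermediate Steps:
1/(b - 9202) = 1/(35055 - 9202) = 1/25853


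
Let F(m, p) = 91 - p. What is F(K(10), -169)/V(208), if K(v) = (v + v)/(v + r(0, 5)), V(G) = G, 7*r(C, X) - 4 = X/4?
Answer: 5/4 ≈ 1.2500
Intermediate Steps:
r(C, X) = 4/7 + X/28 (r(C, X) = 4/7 + (X/4)/7 = 4/7 + X/28)
K(v) = 2*v/(3/4 + v) (K(v) = (v + v)/(v + (4/7 + (1/28)*5)) = (2*v)/(v + (4/7 + 5/28)) = (2*v)/(v + 3/4) = (2*v)/(3/4 + v) = 2*v/(3/4 + v))
F(K(10), -169)/V(208) = (91 - 1*(-169))/208 = (91 + 169)*(1/208) = 260*(1/208) = 5/4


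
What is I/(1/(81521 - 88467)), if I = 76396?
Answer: -530646616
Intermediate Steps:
I/(1/(81521 - 88467)) = 76396/(1/(81521 - 88467)) = 76396/(1/(-6946)) = 76396/(-1/6946) = 76396*(-6946) = -530646616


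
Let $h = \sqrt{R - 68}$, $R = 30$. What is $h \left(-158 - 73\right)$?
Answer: $- 231 i \sqrt{38} \approx - 1424.0 i$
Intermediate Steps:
$h = i \sqrt{38}$ ($h = \sqrt{30 - 68} = \sqrt{-38} = i \sqrt{38} \approx 6.1644 i$)
$h \left(-158 - 73\right) = i \sqrt{38} \left(-158 - 73\right) = i \sqrt{38} \left(-231\right) = - 231 i \sqrt{38}$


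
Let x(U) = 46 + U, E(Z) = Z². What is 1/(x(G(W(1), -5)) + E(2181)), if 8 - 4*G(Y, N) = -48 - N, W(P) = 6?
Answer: 4/19027279 ≈ 2.1022e-7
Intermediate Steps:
G(Y, N) = 14 + N/4 (G(Y, N) = 2 - (-48 - N)/4 = 2 + (12 + N/4) = 14 + N/4)
1/(x(G(W(1), -5)) + E(2181)) = 1/((46 + (14 + (¼)*(-5))) + 2181²) = 1/((46 + (14 - 5/4)) + 4756761) = 1/((46 + 51/4) + 4756761) = 1/(235/4 + 4756761) = 1/(19027279/4) = 4/19027279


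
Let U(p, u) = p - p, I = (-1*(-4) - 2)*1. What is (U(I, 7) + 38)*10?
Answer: 380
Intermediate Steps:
I = 2 (I = (4 - 2)*1 = 2*1 = 2)
U(p, u) = 0
(U(I, 7) + 38)*10 = (0 + 38)*10 = 38*10 = 380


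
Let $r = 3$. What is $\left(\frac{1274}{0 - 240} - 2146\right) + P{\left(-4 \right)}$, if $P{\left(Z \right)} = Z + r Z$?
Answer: $- \frac{260077}{120} \approx -2167.3$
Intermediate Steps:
$P{\left(Z \right)} = 4 Z$ ($P{\left(Z \right)} = Z + 3 Z = 4 Z$)
$\left(\frac{1274}{0 - 240} - 2146\right) + P{\left(-4 \right)} = \left(\frac{1274}{0 - 240} - 2146\right) + 4 \left(-4\right) = \left(\frac{1274}{0 - 240} - 2146\right) - 16 = \left(\frac{1274}{-240} - 2146\right) - 16 = \left(1274 \left(- \frac{1}{240}\right) - 2146\right) - 16 = \left(- \frac{637}{120} - 2146\right) - 16 = - \frac{258157}{120} - 16 = - \frac{260077}{120}$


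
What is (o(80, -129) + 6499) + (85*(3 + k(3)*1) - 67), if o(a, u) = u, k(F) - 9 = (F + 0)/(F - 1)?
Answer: 14901/2 ≈ 7450.5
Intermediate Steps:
k(F) = 9 + F/(-1 + F) (k(F) = 9 + (F + 0)/(F - 1) = 9 + F/(-1 + F))
(o(80, -129) + 6499) + (85*(3 + k(3)*1) - 67) = (-129 + 6499) + (85*(3 + ((-9 + 10*3)/(-1 + 3))*1) - 67) = 6370 + (85*(3 + ((-9 + 30)/2)*1) - 67) = 6370 + (85*(3 + ((½)*21)*1) - 67) = 6370 + (85*(3 + (21/2)*1) - 67) = 6370 + (85*(3 + 21/2) - 67) = 6370 + (85*(27/2) - 67) = 6370 + (2295/2 - 67) = 6370 + 2161/2 = 14901/2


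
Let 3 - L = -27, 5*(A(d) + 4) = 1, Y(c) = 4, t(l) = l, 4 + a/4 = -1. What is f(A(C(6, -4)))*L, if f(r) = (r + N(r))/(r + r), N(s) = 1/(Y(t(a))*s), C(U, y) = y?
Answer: 22035/1444 ≈ 15.260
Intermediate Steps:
a = -20 (a = -16 + 4*(-1) = -16 - 4 = -20)
A(d) = -19/5 (A(d) = -4 + (⅕)*1 = -4 + ⅕ = -19/5)
N(s) = 1/(4*s)
L = 30 (L = 3 - 1*(-27) = 3 + 27 = 30)
f(r) = (r + 1/(4*r))/(2*r) (f(r) = (r + 1/(4*r))/(r + r) = (r + 1/(4*r))/((2*r)) = (r + 1/(4*r))*(1/(2*r)) = (r + 1/(4*r))/(2*r))
f(A(C(6, -4)))*L = (½ + 1/(8*(-19/5)²))*30 = (½ + (⅛)*(25/361))*30 = (½ + 25/2888)*30 = (1469/2888)*30 = 22035/1444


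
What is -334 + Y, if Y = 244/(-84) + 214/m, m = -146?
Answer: -518722/1533 ≈ -338.37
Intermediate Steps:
Y = -6700/1533 (Y = 244/(-84) + 214/(-146) = 244*(-1/84) + 214*(-1/146) = -61/21 - 107/73 = -6700/1533 ≈ -4.3705)
-334 + Y = -334 - 6700/1533 = -518722/1533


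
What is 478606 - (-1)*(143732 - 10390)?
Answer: 611948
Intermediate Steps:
478606 - (-1)*(143732 - 10390) = 478606 - (-1)*133342 = 478606 - 1*(-133342) = 478606 + 133342 = 611948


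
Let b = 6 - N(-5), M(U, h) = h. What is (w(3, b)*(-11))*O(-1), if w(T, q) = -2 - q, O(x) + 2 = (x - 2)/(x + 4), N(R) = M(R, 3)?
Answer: -165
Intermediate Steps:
N(R) = 3
b = 3 (b = 6 - 1*3 = 6 - 3 = 3)
O(x) = -2 + (-2 + x)/(4 + x) (O(x) = -2 + (x - 2)/(x + 4) = -2 + (-2 + x)/(4 + x))
(w(3, b)*(-11))*O(-1) = ((-2 - 1*3)*(-11))*((-10 - 1*(-1))/(4 - 1)) = ((-2 - 3)*(-11))*((-10 + 1)/3) = (-5*(-11))*((⅓)*(-9)) = 55*(-3) = -165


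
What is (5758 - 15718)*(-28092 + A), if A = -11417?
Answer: 393509640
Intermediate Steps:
(5758 - 15718)*(-28092 + A) = (5758 - 15718)*(-28092 - 11417) = -9960*(-39509) = 393509640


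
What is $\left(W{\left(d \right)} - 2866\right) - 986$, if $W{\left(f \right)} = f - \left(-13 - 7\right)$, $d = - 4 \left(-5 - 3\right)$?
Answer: $-3800$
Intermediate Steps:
$d = 32$ ($d = \left(-4\right) \left(-8\right) = 32$)
$W{\left(f \right)} = 20 + f$ ($W{\left(f \right)} = f - \left(-13 - 7\right) = f - -20 = f + 20 = 20 + f$)
$\left(W{\left(d \right)} - 2866\right) - 986 = \left(\left(20 + 32\right) - 2866\right) - 986 = \left(52 - 2866\right) - 986 = -2814 - 986 = -3800$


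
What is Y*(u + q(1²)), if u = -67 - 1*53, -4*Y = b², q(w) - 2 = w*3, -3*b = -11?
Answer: 13915/36 ≈ 386.53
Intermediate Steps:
b = 11/3 (b = -⅓*(-11) = 11/3 ≈ 3.6667)
q(w) = 2 + 3*w (q(w) = 2 + w*3 = 2 + 3*w)
Y = -121/36 (Y = -(11/3)²/4 = -¼*121/9 = -121/36 ≈ -3.3611)
u = -120 (u = -67 - 53 = -120)
Y*(u + q(1²)) = -121*(-120 + (2 + 3*1²))/36 = -121*(-120 + (2 + 3*1))/36 = -121*(-120 + (2 + 3))/36 = -121*(-120 + 5)/36 = -121/36*(-115) = 13915/36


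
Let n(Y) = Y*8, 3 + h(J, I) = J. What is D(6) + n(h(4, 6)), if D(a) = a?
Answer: 14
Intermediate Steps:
h(J, I) = -3 + J
n(Y) = 8*Y
D(6) + n(h(4, 6)) = 6 + 8*(-3 + 4) = 6 + 8*1 = 6 + 8 = 14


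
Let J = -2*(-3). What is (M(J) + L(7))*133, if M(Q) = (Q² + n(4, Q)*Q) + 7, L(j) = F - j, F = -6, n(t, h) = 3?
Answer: 6384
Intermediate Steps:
J = 6
L(j) = -6 - j
M(Q) = 7 + Q² + 3*Q (M(Q) = (Q² + 3*Q) + 7 = 7 + Q² + 3*Q)
(M(J) + L(7))*133 = ((7 + 6² + 3*6) + (-6 - 1*7))*133 = ((7 + 36 + 18) + (-6 - 7))*133 = (61 - 13)*133 = 48*133 = 6384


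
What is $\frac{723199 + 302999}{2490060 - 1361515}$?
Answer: $\frac{1026198}{1128545} \approx 0.90931$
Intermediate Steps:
$\frac{723199 + 302999}{2490060 - 1361515} = \frac{1026198}{1128545}$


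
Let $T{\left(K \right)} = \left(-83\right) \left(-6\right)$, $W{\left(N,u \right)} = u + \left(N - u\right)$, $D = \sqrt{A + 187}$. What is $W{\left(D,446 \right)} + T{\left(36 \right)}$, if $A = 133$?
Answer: $498 + 8 \sqrt{5} \approx 515.89$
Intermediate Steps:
$D = 8 \sqrt{5}$ ($D = \sqrt{133 + 187} = \sqrt{320} = 8 \sqrt{5} \approx 17.889$)
$W{\left(N,u \right)} = N$
$T{\left(K \right)} = 498$
$W{\left(D,446 \right)} + T{\left(36 \right)} = 8 \sqrt{5} + 498 = 498 + 8 \sqrt{5}$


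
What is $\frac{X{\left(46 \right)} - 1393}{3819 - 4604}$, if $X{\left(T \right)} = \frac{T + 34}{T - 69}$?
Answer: $\frac{32119}{18055} \approx 1.779$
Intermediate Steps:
$X{\left(T \right)} = \frac{34 + T}{-69 + T}$
$\frac{X{\left(46 \right)} - 1393}{3819 - 4604} = \frac{\frac{34 + 46}{-69 + 46} - 1393}{3819 - 4604} = \frac{\frac{1}{-23} \cdot 80 - 1393}{-785} = \left(\left(- \frac{1}{23}\right) 80 - 1393\right) \left(- \frac{1}{785}\right) = \left(- \frac{80}{23} - 1393\right) \left(- \frac{1}{785}\right) = \left(- \frac{32119}{23}\right) \left(- \frac{1}{785}\right) = \frac{32119}{18055}$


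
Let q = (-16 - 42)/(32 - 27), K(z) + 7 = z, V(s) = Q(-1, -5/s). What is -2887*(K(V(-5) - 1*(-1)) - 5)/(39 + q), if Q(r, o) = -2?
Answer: 187655/137 ≈ 1369.7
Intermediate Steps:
V(s) = -2
K(z) = -7 + z
q = -58/5 ≈ -11.600
-2887*(K(V(-5) - 1*(-1)) - 5)/(39 + q) = -2887*((-7 + (-2 - 1*(-1))) - 5)/(39 - 58/5) = -2887*((-7 + (-2 + 1)) - 5)/137/5 = -2887*((-7 - 1) - 5)*5/137 = -2887*(-8 - 5)*5/137 = -(-37531)*5/137 = -2887*(-65/137) = 187655/137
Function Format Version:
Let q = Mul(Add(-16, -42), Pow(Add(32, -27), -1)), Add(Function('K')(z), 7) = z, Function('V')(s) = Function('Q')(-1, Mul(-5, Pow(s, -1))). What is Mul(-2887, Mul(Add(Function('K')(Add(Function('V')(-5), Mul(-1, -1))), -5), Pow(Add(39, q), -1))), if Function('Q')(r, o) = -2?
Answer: Rational(187655, 137) ≈ 1369.7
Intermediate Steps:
Function('V')(s) = -2
Function('K')(z) = Add(-7, z)
q = Rational(-58, 5) (q = Mul(-58, Pow(5, -1)) = Mul(-58, Rational(1, 5)) = Rational(-58, 5) ≈ -11.600)
Mul(-2887, Mul(Add(Function('K')(Add(Function('V')(-5), Mul(-1, -1))), -5), Pow(Add(39, q), -1))) = Mul(-2887, Mul(Add(Add(-7, Add(-2, Mul(-1, -1))), -5), Pow(Add(39, Rational(-58, 5)), -1))) = Mul(-2887, Mul(Add(Add(-7, Add(-2, 1)), -5), Pow(Rational(137, 5), -1))) = Mul(-2887, Mul(Add(Add(-7, -1), -5), Rational(5, 137))) = Mul(-2887, Mul(Add(-8, -5), Rational(5, 137))) = Mul(-2887, Mul(-13, Rational(5, 137))) = Mul(-2887, Rational(-65, 137)) = Rational(187655, 137)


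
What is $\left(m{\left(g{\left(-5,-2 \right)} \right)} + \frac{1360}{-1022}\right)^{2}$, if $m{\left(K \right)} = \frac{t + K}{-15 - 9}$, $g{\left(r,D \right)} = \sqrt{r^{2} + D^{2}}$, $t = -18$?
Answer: $\frac{58295393}{150405696} + \frac{1187 \sqrt{29}}{24528} \approx 0.6482$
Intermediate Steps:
$g{\left(r,D \right)} = \sqrt{D^{2} + r^{2}}$
$m{\left(K \right)} = \frac{3}{4} - \frac{K}{24}$ ($m{\left(K \right)} = \frac{-18 + K}{-15 - 9} = \frac{-18 + K}{-24} = \left(-18 + K\right) \left(- \frac{1}{24}\right) = \frac{3}{4} - \frac{K}{24}$)
$\left(m{\left(g{\left(-5,-2 \right)} \right)} + \frac{1360}{-1022}\right)^{2} = \left(\left(\frac{3}{4} - \frac{\sqrt{\left(-2\right)^{2} + \left(-5\right)^{2}}}{24}\right) + \frac{1360}{-1022}\right)^{2} = \left(\left(\frac{3}{4} - \frac{\sqrt{4 + 25}}{24}\right) + 1360 \left(- \frac{1}{1022}\right)\right)^{2} = \left(\left(\frac{3}{4} - \frac{\sqrt{29}}{24}\right) - \frac{680}{511}\right)^{2} = \left(- \frac{1187}{2044} - \frac{\sqrt{29}}{24}\right)^{2}$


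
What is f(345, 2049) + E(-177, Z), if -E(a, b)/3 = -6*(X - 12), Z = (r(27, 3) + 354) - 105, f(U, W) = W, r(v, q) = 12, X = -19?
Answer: 1491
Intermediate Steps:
Z = 261 (Z = (12 + 354) - 105 = 366 - 105 = 261)
E(a, b) = -558 (E(a, b) = -(-18)*(-19 - 12) = -(-18)*(-31) = -3*186 = -558)
f(345, 2049) + E(-177, Z) = 2049 - 558 = 1491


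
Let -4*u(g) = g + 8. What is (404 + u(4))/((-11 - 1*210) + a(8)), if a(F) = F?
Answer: -401/213 ≈ -1.8826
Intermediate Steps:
u(g) = -2 - g/4 (u(g) = -(g + 8)/4 = -(8 + g)/4 = -2 - g/4)
(404 + u(4))/((-11 - 1*210) + a(8)) = (404 + (-2 - ¼*4))/((-11 - 1*210) + 8) = (404 + (-2 - 1))/((-11 - 210) + 8) = (404 - 3)/(-221 + 8) = 401/(-213) = 401*(-1/213) = -401/213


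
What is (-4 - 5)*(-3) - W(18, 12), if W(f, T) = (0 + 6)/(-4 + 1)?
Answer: 29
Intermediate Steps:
W(f, T) = -2 (W(f, T) = 6/(-3) = 6*(-⅓) = -2)
(-4 - 5)*(-3) - W(18, 12) = (-4 - 5)*(-3) - 1*(-2) = -9*(-3) + 2 = 27 + 2 = 29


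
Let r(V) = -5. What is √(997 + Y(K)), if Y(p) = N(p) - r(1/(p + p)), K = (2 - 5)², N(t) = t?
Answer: √1011 ≈ 31.796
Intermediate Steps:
K = 9 (K = (-3)² = 9)
Y(p) = 5 + p (Y(p) = p - 1*(-5) = p + 5 = 5 + p)
√(997 + Y(K)) = √(997 + (5 + 9)) = √(997 + 14) = √1011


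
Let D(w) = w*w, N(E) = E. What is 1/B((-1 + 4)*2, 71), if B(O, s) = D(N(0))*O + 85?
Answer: 1/85 ≈ 0.011765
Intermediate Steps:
D(w) = w²
B(O, s) = 85 (B(O, s) = 0²*O + 85 = 0*O + 85 = 0 + 85 = 85)
1/B((-1 + 4)*2, 71) = 1/85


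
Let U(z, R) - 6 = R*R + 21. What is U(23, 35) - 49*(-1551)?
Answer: 77251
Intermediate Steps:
U(z, R) = 27 + R² (U(z, R) = 6 + (R*R + 21) = 6 + (R² + 21) = 6 + (21 + R²) = 27 + R²)
U(23, 35) - 49*(-1551) = (27 + 35²) - 49*(-1551) = (27 + 1225) + 75999 = 1252 + 75999 = 77251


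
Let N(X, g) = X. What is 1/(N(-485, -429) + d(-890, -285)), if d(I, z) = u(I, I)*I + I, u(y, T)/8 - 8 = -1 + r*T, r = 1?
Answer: 1/6285585 ≈ 1.5909e-7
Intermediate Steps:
u(y, T) = 56 + 8*T (u(y, T) = 64 + 8*(-1 + 1*T) = 64 + 8*(-1 + T) = 64 + (-8 + 8*T) = 56 + 8*T)
d(I, z) = I + I*(56 + 8*I) (d(I, z) = (56 + 8*I)*I + I = I*(56 + 8*I) + I = I + I*(56 + 8*I))
1/(N(-485, -429) + d(-890, -285)) = 1/(-485 - 890*(57 + 8*(-890))) = 1/(-485 - 890*(57 - 7120)) = 1/(-485 - 890*(-7063)) = 1/(-485 + 6286070) = 1/6285585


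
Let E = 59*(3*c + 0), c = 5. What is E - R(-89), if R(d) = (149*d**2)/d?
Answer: 14146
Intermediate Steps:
R(d) = 149*d
E = 885 (E = 59*(3*5 + 0) = 59*(15 + 0) = 59*15 = 885)
E - R(-89) = 885 - 149*(-89) = 885 - 1*(-13261) = 885 + 13261 = 14146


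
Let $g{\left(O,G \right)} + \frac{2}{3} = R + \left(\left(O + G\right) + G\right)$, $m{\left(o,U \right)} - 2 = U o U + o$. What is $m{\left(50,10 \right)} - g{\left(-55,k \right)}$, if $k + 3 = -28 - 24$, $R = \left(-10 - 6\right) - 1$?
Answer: $\frac{15704}{3} \approx 5234.7$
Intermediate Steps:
$m{\left(o,U \right)} = 2 + o + o U^{2}$ ($m{\left(o,U \right)} = 2 + \left(U o U + o\right) = 2 + \left(o U^{2} + o\right) = 2 + \left(o + o U^{2}\right) = 2 + o + o U^{2}$)
$R = -17$ ($R = -16 - 1 = -17$)
$k = -55$ ($k = -3 - 52 = -55$)
$g{\left(O,G \right)} = - \frac{53}{3} + O + 2 G$ ($g{\left(O,G \right)} = - \frac{2}{3} - \left(17 - O - 2 G\right) = - \frac{2}{3} + \left(-17 + O + 2 G\right) = - \frac{53}{3} + O + 2 G$)
$m{\left(50,10 \right)} - g{\left(-55,k \right)} = \left(2 + 50 + 50 \cdot 10^{2}\right) - \left(- \frac{53}{3} - 55 + 2 \left(-55\right)\right) = \left(2 + 50 + 50 \cdot 100\right) - \left(- \frac{53}{3} - 55 - 110\right) = \left(2 + 50 + 5000\right) - - \frac{548}{3} = 5052 + \frac{548}{3} = \frac{15704}{3}$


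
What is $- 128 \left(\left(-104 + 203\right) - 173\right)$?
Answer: $9472$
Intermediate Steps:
$- 128 \left(\left(-104 + 203\right) - 173\right) = - 128 \left(99 - 173\right) = \left(-128\right) \left(-74\right) = 9472$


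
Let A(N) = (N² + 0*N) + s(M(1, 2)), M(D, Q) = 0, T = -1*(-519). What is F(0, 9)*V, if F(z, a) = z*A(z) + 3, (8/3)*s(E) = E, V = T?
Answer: 1557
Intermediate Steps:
T = 519
V = 519
s(E) = 3*E/8
A(N) = N² (A(N) = (N² + 0*N) + (3/8)*0 = (N² + 0) + 0 = N² + 0 = N²)
F(z, a) = 3 + z³ (F(z, a) = z*z² + 3 = z³ + 3 = 3 + z³)
F(0, 9)*V = (3 + 0³)*519 = (3 + 0)*519 = 3*519 = 1557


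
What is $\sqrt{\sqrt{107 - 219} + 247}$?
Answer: $\sqrt{247 + 4 i \sqrt{7}} \approx 15.72 + 0.33661 i$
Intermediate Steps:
$\sqrt{\sqrt{107 - 219} + 247} = \sqrt{\sqrt{-112} + 247} = \sqrt{4 i \sqrt{7} + 247} = \sqrt{247 + 4 i \sqrt{7}}$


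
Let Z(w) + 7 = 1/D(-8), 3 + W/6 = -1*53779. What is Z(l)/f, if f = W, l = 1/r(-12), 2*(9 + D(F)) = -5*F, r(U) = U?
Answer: 19/887403 ≈ 2.1411e-5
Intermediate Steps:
D(F) = -9 - 5*F/2 (D(F) = -9 + (-5*F)/2 = -9 - 5*F/2)
W = -322692 (W = -18 + 6*(-1*53779) = -18 + 6*(-53779) = -18 - 322674 = -322692)
l = -1/12 (l = 1/(-12) = -1/12 ≈ -0.083333)
Z(w) = -76/11 (Z(w) = -7 + 1/(-9 - 5/2*(-8)) = -7 + 1/(-9 + 20) = -7 + 1/11 = -76/11)
f = -322692
Z(l)/f = -76/11/(-322692) = -76/11*(-1/322692) = 19/887403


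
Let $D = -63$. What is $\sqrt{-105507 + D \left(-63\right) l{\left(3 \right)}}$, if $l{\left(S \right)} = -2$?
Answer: $3 i \sqrt{12605} \approx 336.82 i$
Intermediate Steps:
$\sqrt{-105507 + D \left(-63\right) l{\left(3 \right)}} = \sqrt{-105507 + \left(-63\right) \left(-63\right) \left(-2\right)} = \sqrt{-105507 + 3969 \left(-2\right)} = \sqrt{-105507 - 7938} = \sqrt{-113445} = 3 i \sqrt{12605}$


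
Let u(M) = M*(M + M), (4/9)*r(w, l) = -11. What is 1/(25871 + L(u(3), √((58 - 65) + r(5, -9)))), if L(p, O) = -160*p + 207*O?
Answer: 91964/2119786147 - 414*I*√127/2119786147 ≈ 4.3384e-5 - 2.2009e-6*I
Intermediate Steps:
r(w, l) = -99/4 (r(w, l) = (9/4)*(-11) = -99/4)
u(M) = 2*M² (u(M) = M*(2*M) = 2*M²)
1/(25871 + L(u(3), √((58 - 65) + r(5, -9)))) = 1/(25871 + (-320*3² + 207*√((58 - 65) - 99/4))) = 1/(25871 + (-320*9 + 207*√(-7 - 99/4))) = 1/(25871 + (-160*18 + 207*√(-127/4))) = 1/(25871 + (-2880 + 207*(I*√127/2))) = 1/(25871 + (-2880 + 207*I*√127/2)) = 1/(22991 + 207*I*√127/2)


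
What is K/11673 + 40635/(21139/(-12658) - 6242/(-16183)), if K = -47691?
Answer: -10797431100752429/341216317697 ≈ -31644.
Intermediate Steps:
K/11673 + 40635/(21139/(-12658) - 6242/(-16183)) = -47691/11673 + 40635/(21139/(-12658) - 6242/(-16183)) = -47691*1/11673 + 40635/(21139*(-1/12658) - 6242*(-1/16183)) = -5299/1297 + 40635/(-21139/12658 + 6242/16183) = -5299/1297 + 40635/(-263081201/204844414) = -5299/1297 + 40635*(-204844414/263081201) = -5299/1297 - 8323852762890/263081201 = -10797431100752429/341216317697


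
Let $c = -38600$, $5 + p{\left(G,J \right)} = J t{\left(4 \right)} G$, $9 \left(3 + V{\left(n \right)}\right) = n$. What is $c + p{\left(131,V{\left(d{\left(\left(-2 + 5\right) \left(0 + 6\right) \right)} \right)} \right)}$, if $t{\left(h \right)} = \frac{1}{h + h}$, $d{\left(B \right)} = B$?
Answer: $- \frac{308971}{8} \approx -38621.0$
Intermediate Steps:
$t{\left(h \right)} = \frac{1}{2 h}$
$V{\left(n \right)} = -3 + \frac{n}{9}$
$p{\left(G,J \right)} = -5 + \frac{G J}{8}$ ($p{\left(G,J \right)} = -5 + J \frac{1}{2 \cdot 4} G = -5 + J \frac{1}{2} \cdot \frac{1}{4} G = -5 + J \frac{1}{8} G = -5 + \frac{J}{8} G = -5 + \frac{G J}{8}$)
$c + p{\left(131,V{\left(d{\left(\left(-2 + 5\right) \left(0 + 6\right) \right)} \right)} \right)} = -38600 + \left(-5 + \frac{1}{8} \cdot 131 \left(-3 + \frac{\left(-2 + 5\right) \left(0 + 6\right)}{9}\right)\right) = -38600 + \left(-5 + \frac{1}{8} \cdot 131 \left(-3 + \frac{3 \cdot 6}{9}\right)\right) = -38600 + \left(-5 + \frac{1}{8} \cdot 131 \left(-3 + \frac{1}{9} \cdot 18\right)\right) = -38600 + \left(-5 + \frac{1}{8} \cdot 131 \left(-3 + 2\right)\right) = -38600 + \left(-5 + \frac{1}{8} \cdot 131 \left(-1\right)\right) = -38600 - \frac{171}{8} = - \frac{308971}{8}$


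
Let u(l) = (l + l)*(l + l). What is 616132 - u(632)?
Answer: -981564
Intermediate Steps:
u(l) = 4*l**2 (u(l) = (2*l)*(2*l) = 4*l**2)
616132 - u(632) = 616132 - 4*632**2 = 616132 - 4*399424 = 616132 - 1*1597696 = 616132 - 1597696 = -981564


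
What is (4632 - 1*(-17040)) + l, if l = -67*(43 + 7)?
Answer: 18322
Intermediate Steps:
l = -3350 (l = -67*50 = -3350)
(4632 - 1*(-17040)) + l = (4632 - 1*(-17040)) - 3350 = (4632 + 17040) - 3350 = 21672 - 3350 = 18322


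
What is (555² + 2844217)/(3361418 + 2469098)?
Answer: 1576121/2915258 ≈ 0.54065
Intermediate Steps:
(555² + 2844217)/(3361418 + 2469098) = (308025 + 2844217)/5830516 = 3152242*(1/5830516) = 1576121/2915258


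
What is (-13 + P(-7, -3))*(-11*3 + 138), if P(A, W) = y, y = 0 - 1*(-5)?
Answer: -840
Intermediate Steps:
y = 5 (y = 0 + 5 = 5)
P(A, W) = 5
(-13 + P(-7, -3))*(-11*3 + 138) = (-13 + 5)*(-11*3 + 138) = -8*(-33 + 138) = -8*105 = -840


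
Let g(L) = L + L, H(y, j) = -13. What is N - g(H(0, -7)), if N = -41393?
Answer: -41367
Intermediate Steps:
g(L) = 2*L
N - g(H(0, -7)) = -41393 - 2*(-13) = -41393 - 1*(-26) = -41393 + 26 = -41367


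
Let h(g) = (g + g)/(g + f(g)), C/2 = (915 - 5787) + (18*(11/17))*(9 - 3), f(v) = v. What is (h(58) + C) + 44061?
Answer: 585782/17 ≈ 34458.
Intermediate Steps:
C = -163272/17 (C = 2*((915 - 5787) + (18*(11/17))*(9 - 3)) = 2*(-4872 + (18*(11*(1/17)))*6) = 2*(-4872 + (18*(11/17))*6) = 2*(-4872 + (198/17)*6) = 2*(-4872 + 1188/17) = 2*(-81636/17) = -163272/17 ≈ -9604.2)
h(g) = 1 (h(g) = (g + g)/(g + g) = (2*g)/((2*g)) = (2*g)*(1/(2*g)) = 1)
(h(58) + C) + 44061 = (1 - 163272/17) + 44061 = -163255/17 + 44061 = 585782/17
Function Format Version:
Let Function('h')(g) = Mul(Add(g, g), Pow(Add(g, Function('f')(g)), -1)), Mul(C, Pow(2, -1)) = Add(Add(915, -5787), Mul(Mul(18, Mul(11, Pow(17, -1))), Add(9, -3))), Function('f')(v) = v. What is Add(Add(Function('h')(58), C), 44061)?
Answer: Rational(585782, 17) ≈ 34458.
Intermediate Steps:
C = Rational(-163272, 17) (C = Mul(2, Add(Add(915, -5787), Mul(Mul(18, Mul(11, Pow(17, -1))), Add(9, -3)))) = Mul(2, Add(-4872, Mul(Mul(18, Mul(11, Rational(1, 17))), 6))) = Mul(2, Add(-4872, Mul(Mul(18, Rational(11, 17)), 6))) = Mul(2, Add(-4872, Mul(Rational(198, 17), 6))) = Mul(2, Add(-4872, Rational(1188, 17))) = Mul(2, Rational(-81636, 17)) = Rational(-163272, 17) ≈ -9604.2)
Function('h')(g) = 1 (Function('h')(g) = Mul(Add(g, g), Pow(Add(g, g), -1)) = Mul(Mul(2, g), Pow(Mul(2, g), -1)) = Mul(Mul(2, g), Mul(Rational(1, 2), Pow(g, -1))) = 1)
Add(Add(Function('h')(58), C), 44061) = Add(Add(1, Rational(-163272, 17)), 44061) = Add(Rational(-163255, 17), 44061) = Rational(585782, 17)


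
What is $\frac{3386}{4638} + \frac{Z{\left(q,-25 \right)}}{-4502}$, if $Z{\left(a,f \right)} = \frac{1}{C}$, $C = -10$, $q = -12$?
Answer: $\frac{76221179}{104401380} \approx 0.73008$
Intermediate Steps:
$Z{\left(a,f \right)} = - \frac{1}{10}$ ($Z{\left(a,f \right)} = \frac{1}{-10} = - \frac{1}{10}$)
$\frac{3386}{4638} + \frac{Z{\left(q,-25 \right)}}{-4502} = \frac{3386}{4638} - \frac{1}{10 \left(-4502\right)} = 3386 \cdot \frac{1}{4638} - - \frac{1}{45020} = \frac{1693}{2319} + \frac{1}{45020} = \frac{76221179}{104401380}$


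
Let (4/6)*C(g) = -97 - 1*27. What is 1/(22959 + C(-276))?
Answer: 1/22773 ≈ 4.3912e-5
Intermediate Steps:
C(g) = -186 (C(g) = 3*(-97 - 1*27)/2 = 3*(-97 - 27)/2 = (3/2)*(-124) = -186)
1/(22959 + C(-276)) = 1/(22959 - 186) = 1/22773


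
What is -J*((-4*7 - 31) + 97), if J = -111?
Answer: 4218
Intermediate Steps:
-J*((-4*7 - 31) + 97) = -(-111)*((-4*7 - 31) + 97) = -(-111)*((-28 - 31) + 97) = -(-111)*(-59 + 97) = -(-111)*38 = -1*(-4218) = 4218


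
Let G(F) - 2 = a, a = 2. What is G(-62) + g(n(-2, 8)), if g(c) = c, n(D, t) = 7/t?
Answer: 39/8 ≈ 4.8750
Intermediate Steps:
G(F) = 4 (G(F) = 2 + 2 = 4)
G(-62) + g(n(-2, 8)) = 4 + 7/8 = 39/8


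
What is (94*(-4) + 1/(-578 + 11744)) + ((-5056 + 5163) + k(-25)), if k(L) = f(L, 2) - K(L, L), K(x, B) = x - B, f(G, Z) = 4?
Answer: -2958989/11166 ≈ -265.00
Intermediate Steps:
k(L) = 4 (k(L) = 4 - (L - L) = 4 - 1*0 = 4 + 0 = 4)
(94*(-4) + 1/(-578 + 11744)) + ((-5056 + 5163) + k(-25)) = (94*(-4) + 1/(-578 + 11744)) + ((-5056 + 5163) + 4) = (-376 + 1/11166) + (107 + 4) = (-376 + 1/11166) + 111 = -4198415/11166 + 111 = -2958989/11166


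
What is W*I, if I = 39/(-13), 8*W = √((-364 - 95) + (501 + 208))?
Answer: -15*√10/8 ≈ -5.9293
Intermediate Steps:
W = 5*√10/8 (W = √((-364 - 95) + (501 + 208))/8 = √(-459 + 709)/8 = √250/8 = (5*√10)/8 = 5*√10/8 ≈ 1.9764)
I = -3 (I = 39*(-1/13) = -3)
W*I = (5*√10/8)*(-3) = -15*√10/8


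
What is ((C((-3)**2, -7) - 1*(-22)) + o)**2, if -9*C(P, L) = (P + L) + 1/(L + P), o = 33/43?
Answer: 303003649/599076 ≈ 505.79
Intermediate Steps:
o = 33/43 (o = 33*(1/43) = 33/43 ≈ 0.76744)
C(P, L) = -L/9 - P/9 - 1/(9*(L + P)) (C(P, L) = -((P + L) + 1/(L + P))/9 = -((L + P) + 1/(L + P))/9 = -(L + P + 1/(L + P))/9 = -L/9 - P/9 - 1/(9*(L + P)))
((C((-3)**2, -7) - 1*(-22)) + o)**2 = (((-1 - 1*(-7)**2 - ((-3)**2)**2 - 2*(-7)*(-3)**2)/(9*(-7 + (-3)**2)) - 1*(-22)) + 33/43)**2 = (((-1 - 1*49 - 1*9**2 - 2*(-7)*9)/(9*(-7 + 9)) + 22) + 33/43)**2 = (((1/9)*(-1 - 49 - 1*81 + 126)/2 + 22) + 33/43)**2 = (((1/9)*(1/2)*(-1 - 49 - 81 + 126) + 22) + 33/43)**2 = (((1/9)*(1/2)*(-5) + 22) + 33/43)**2 = ((-5/18 + 22) + 33/43)**2 = (391/18 + 33/43)**2 = (17407/774)**2 = 303003649/599076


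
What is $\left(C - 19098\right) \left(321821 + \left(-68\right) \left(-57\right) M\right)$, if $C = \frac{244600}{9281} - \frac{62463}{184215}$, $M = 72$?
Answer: $- \frac{6531178155761563763}{569899805} \approx -1.146 \cdot 10^{10}$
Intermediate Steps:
$C = \frac{14826423299}{569899805}$ ($C = 244600 \cdot \frac{1}{9281} - \frac{20821}{61405} = \frac{244600}{9281} - \frac{20821}{61405} = \frac{14826423299}{569899805} \approx 26.016$)
$\left(C - 19098\right) \left(321821 + \left(-68\right) \left(-57\right) M\right) = \left(\frac{14826423299}{569899805} - 19098\right) \left(321821 + \left(-68\right) \left(-57\right) 72\right) = - \frac{10869120052591 \left(321821 + 3876 \cdot 72\right)}{569899805} = - \frac{10869120052591 \left(321821 + 279072\right)}{569899805} = \left(- \frac{10869120052591}{569899805}\right) 600893 = - \frac{6531178155761563763}{569899805}$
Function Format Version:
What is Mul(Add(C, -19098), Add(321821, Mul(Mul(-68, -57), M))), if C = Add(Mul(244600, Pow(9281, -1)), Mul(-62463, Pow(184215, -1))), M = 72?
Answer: Rational(-6531178155761563763, 569899805) ≈ -1.1460e+10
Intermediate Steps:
C = Rational(14826423299, 569899805) (C = Add(Mul(244600, Rational(1, 9281)), Mul(-62463, Rational(1, 184215))) = Add(Rational(244600, 9281), Rational(-20821, 61405)) = Rational(14826423299, 569899805) ≈ 26.016)
Mul(Add(C, -19098), Add(321821, Mul(Mul(-68, -57), M))) = Mul(Add(Rational(14826423299, 569899805), -19098), Add(321821, Mul(Mul(-68, -57), 72))) = Mul(Rational(-10869120052591, 569899805), Add(321821, Mul(3876, 72))) = Mul(Rational(-10869120052591, 569899805), Add(321821, 279072)) = Mul(Rational(-10869120052591, 569899805), 600893) = Rational(-6531178155761563763, 569899805)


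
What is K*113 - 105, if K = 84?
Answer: 9387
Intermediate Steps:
K*113 - 105 = 84*113 - 105 = 9492 - 105 = 9387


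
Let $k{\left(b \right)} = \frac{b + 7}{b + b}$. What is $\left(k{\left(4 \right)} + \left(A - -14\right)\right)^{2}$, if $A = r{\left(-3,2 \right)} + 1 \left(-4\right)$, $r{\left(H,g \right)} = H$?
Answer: $\frac{4489}{64} \approx 70.141$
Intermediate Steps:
$k{\left(b \right)} = \frac{7 + b}{2 b}$
$A = -7$ ($A = -3 + 1 \left(-4\right) = -3 - 4 = -7$)
$\left(k{\left(4 \right)} + \left(A - -14\right)\right)^{2} = \left(\frac{7 + 4}{2 \cdot 4} - -7\right)^{2} = \left(\frac{1}{2} \cdot \frac{1}{4} \cdot 11 + \left(-7 + 14\right)\right)^{2} = \left(\frac{11}{8} + 7\right)^{2} = \left(\frac{67}{8}\right)^{2} = \frac{4489}{64}$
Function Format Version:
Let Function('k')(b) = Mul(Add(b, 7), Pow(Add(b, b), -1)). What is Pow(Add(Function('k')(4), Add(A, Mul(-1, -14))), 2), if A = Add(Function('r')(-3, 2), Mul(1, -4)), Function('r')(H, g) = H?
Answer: Rational(4489, 64) ≈ 70.141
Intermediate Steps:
Function('k')(b) = Mul(Rational(1, 2), Pow(b, -1), Add(7, b)) (Function('k')(b) = Mul(Add(7, b), Pow(Mul(2, b), -1)) = Mul(Add(7, b), Mul(Rational(1, 2), Pow(b, -1))) = Mul(Rational(1, 2), Pow(b, -1), Add(7, b)))
A = -7 (A = Add(-3, Mul(1, -4)) = Add(-3, -4) = -7)
Pow(Add(Function('k')(4), Add(A, Mul(-1, -14))), 2) = Pow(Add(Mul(Rational(1, 2), Pow(4, -1), Add(7, 4)), Add(-7, Mul(-1, -14))), 2) = Pow(Add(Mul(Rational(1, 2), Rational(1, 4), 11), Add(-7, 14)), 2) = Pow(Add(Rational(11, 8), 7), 2) = Pow(Rational(67, 8), 2) = Rational(4489, 64)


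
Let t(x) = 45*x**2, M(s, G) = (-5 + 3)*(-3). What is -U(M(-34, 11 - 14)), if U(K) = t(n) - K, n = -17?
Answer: -12999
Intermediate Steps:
M(s, G) = 6 (M(s, G) = -2*(-3) = 6)
U(K) = 13005 - K (U(K) = 45*(-17)**2 - K = 45*289 - K = 13005 - K)
-U(M(-34, 11 - 14)) = -(13005 - 1*6) = -(13005 - 6) = -1*12999 = -12999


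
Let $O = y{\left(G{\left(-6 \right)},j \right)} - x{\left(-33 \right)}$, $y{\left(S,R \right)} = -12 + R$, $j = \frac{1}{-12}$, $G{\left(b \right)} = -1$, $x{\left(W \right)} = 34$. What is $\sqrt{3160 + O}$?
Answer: $\frac{\sqrt{112101}}{6} \approx 55.802$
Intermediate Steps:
$j = - \frac{1}{12} \approx -0.083333$
$O = - \frac{553}{12}$ ($O = \left(-12 - \frac{1}{12}\right) - 34 = - \frac{145}{12} - 34 = - \frac{553}{12} \approx -46.083$)
$\sqrt{3160 + O} = \sqrt{3160 - \frac{553}{12}} = \sqrt{\frac{37367}{12}} = \frac{\sqrt{112101}}{6}$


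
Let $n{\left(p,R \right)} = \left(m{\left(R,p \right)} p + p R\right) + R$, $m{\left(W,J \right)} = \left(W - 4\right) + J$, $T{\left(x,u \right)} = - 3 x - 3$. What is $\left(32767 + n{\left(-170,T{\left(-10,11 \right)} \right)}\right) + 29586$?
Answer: $82780$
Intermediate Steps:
$T{\left(x,u \right)} = -3 - 3 x$
$m{\left(W,J \right)} = -4 + J + W$ ($m{\left(W,J \right)} = \left(-4 + W\right) + J = -4 + J + W$)
$n{\left(p,R \right)} = R + R p + p \left(-4 + R + p\right)$ ($n{\left(p,R \right)} = \left(\left(-4 + p + R\right) p + p R\right) + R = \left(\left(-4 + R + p\right) p + R p\right) + R = \left(p \left(-4 + R + p\right) + R p\right) + R = \left(R p + p \left(-4 + R + p\right)\right) + R = R + R p + p \left(-4 + R + p\right)$)
$\left(32767 + n{\left(-170,T{\left(-10,11 \right)} \right)}\right) + 29586 = \left(32767 - \left(-27 + 170 \left(-4 - -27 - 170\right) - \left(-3 - -30\right) \left(-170\right)\right)\right) + 29586 = \left(32767 + \left(\left(-3 + 30\right) + \left(-3 + 30\right) \left(-170\right) - 170 \left(-4 + \left(-3 + 30\right) - 170\right)\right)\right) + 29586 = \left(32767 + \left(27 + 27 \left(-170\right) - 170 \left(-4 + 27 - 170\right)\right)\right) + 29586 = \left(32767 - -20427\right) + 29586 = \left(32767 + \left(27 - 4590 + 24990\right)\right) + 29586 = \left(32767 + 20427\right) + 29586 = 53194 + 29586 = 82780$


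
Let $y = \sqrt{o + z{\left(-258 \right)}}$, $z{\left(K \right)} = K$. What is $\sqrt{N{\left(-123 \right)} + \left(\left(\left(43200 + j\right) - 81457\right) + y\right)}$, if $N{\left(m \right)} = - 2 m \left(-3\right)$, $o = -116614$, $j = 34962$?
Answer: $\sqrt{-4033 + 2 i \sqrt{29218}} \approx 2.6892 + 63.563 i$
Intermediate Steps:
$y = 2 i \sqrt{29218}$ ($y = \sqrt{-116614 - 258} = \sqrt{-116872} = 2 i \sqrt{29218} \approx 341.87 i$)
$N{\left(m \right)} = 6 m$
$\sqrt{N{\left(-123 \right)} + \left(\left(\left(43200 + j\right) - 81457\right) + y\right)} = \sqrt{6 \left(-123\right) + \left(\left(\left(43200 + 34962\right) - 81457\right) + 2 i \sqrt{29218}\right)} = \sqrt{-738 + \left(\left(78162 - 81457\right) + 2 i \sqrt{29218}\right)} = \sqrt{-738 - \left(3295 - 2 i \sqrt{29218}\right)} = \sqrt{-4033 + 2 i \sqrt{29218}}$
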